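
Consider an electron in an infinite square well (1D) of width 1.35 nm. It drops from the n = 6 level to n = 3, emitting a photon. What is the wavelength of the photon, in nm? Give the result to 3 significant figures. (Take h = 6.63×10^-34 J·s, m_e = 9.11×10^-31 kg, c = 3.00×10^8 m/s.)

λ = 223 nm

E_1 = h²/(8m_eL²) = 3.309×10^-20 J, so ΔE = (6² − 3²)E_1 = 8.934×10^-19 J.
λ = hc/ΔE = (6.63×10^-34·3.00×10^8)/8.934×10^-19 = 2.23×10^-7 m = 223 nm.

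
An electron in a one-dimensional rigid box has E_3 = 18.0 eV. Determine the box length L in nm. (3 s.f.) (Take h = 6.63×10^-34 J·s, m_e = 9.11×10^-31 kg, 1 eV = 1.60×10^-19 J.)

From E_n = n²h²/(8m_eL²), L = n·h/√(8m_eE_n).
E_3 = 18.0 eV = 2.880×10^-18 J, so L = 3·6.63×10^-34/√(8·9.11×10^-31·2.880×10^-18) = 4.34×10^-10 m = 0.434 nm.

L = 0.434 nm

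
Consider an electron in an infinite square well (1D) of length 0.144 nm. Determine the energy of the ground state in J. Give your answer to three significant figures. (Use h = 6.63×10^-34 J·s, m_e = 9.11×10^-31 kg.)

E_1 = 2.91×10^-18 J

For an infinite well E_n = n²h²/(8m_eL²), so E_1 = h²/(8m_eL²) = (6.63×10^-34)²/(8·9.11×10^-31·(1.44×10^-10 m)²) = 2.909×10^-18 J.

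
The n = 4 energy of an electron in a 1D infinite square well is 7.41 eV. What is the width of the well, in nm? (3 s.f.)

L = 0.901 nm

From E_n = n²h²/(8m_eL²), L = n·h/√(8m_eE_n).
E_4 = 7.41 eV = 1.187×10^-18 J, so L = 4·6.626×10^-34/√(8·9.109×10^-31·1.187×10^-18) = 9.01×10^-10 m = 0.901 nm.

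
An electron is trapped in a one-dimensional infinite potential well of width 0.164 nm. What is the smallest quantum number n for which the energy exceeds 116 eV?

n = 3

E_1 = h²/(8m_eL²) = 2.240×10^-18 J = 13.98 eV.
Need n² > 116/13.98 = 8.298, i.e. n > 2.881.
The smallest integer satisfying this is n = 3.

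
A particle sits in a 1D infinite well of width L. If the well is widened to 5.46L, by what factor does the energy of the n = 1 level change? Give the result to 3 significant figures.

0.0335

E_n ∝ 1/L², so the energy scales by 1/5.46² = 0.0335.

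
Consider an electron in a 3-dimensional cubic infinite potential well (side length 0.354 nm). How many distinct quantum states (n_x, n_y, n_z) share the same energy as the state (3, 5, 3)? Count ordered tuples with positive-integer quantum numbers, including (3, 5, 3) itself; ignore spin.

The level has n_x² + n_y² + n_z² = 43. The ordered positive-integer solutions are (3, 3, 5), (3, 5, 3), (5, 3, 3).
That gives 3 states.

degeneracy = 3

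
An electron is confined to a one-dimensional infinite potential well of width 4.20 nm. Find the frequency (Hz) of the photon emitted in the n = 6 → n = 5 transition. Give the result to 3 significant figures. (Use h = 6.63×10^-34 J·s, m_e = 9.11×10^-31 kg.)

E_1 = h²/(8m_eL²) = 3.419×10^-21 J and ΔE = (6² − 5²)E_1 = 3.761×10^-20 J.
f = ΔE/h = 3.761×10^-20/6.63×10^-34 = 5.67×10^13 Hz.

f = 5.67×10^13 Hz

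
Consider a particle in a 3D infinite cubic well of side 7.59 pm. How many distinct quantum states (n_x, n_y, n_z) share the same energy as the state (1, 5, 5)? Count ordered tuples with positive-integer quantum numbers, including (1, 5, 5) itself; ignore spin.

degeneracy = 6

The level has n_x² + n_y² + n_z² = 51. The ordered positive-integer solutions are (1, 1, 7), (1, 5, 5), (1, 7, 1), (5, 1, 5), (5, 5, 1), (7, 1, 1).
That gives 6 states.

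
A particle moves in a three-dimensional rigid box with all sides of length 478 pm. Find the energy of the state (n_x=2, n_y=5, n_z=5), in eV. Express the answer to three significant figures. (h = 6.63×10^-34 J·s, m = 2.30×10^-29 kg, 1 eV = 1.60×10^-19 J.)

For a 3D rectangular well E = (h²/8m)·Σ n_i²/L_i² = (6.63×10^-34)²/(8·2.30×10^-29) · [2²/(478 pm)² + 5²/(478 pm)² + 5²/(478 pm)²].
Evaluating gives E = 5.646×10^-19 J = 3.53 eV.

E = 3.53 eV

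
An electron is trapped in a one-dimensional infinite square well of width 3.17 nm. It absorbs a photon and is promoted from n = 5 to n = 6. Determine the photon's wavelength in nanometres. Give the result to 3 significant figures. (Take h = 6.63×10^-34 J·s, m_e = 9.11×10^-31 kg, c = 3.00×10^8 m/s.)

E_1 = h²/(8m_eL²) = 6.002×10^-21 J, so ΔE = (6² − 5²)E_1 = 6.602×10^-20 J.
λ = hc/ΔE = (6.63×10^-34·3.00×10^8)/6.602×10^-20 = 3.01×10^-6 m = 3.01×10^3 nm.

λ = 3.01×10^3 nm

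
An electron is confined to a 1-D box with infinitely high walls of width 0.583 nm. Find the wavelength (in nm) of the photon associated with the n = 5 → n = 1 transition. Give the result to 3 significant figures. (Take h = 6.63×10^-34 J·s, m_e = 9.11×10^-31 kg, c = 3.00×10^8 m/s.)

E_1 = h²/(8m_eL²) = 1.775×10^-19 J, so ΔE = (5² − 1²)E_1 = 4.260×10^-18 J.
λ = hc/ΔE = (6.63×10^-34·3.00×10^8)/4.260×10^-18 = 4.67×10^-8 m = 46.7 nm.

λ = 46.7 nm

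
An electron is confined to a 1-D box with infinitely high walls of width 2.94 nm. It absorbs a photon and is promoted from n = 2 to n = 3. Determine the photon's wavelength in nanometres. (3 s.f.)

λ = 5.70×10^3 nm

E_1 = h²/(8m_eL²) = 6.970×10^-21 J, so ΔE = (3² − 2²)E_1 = 3.485×10^-20 J.
λ = hc/ΔE = (6.626×10^-34·2.998×10^8)/3.485×10^-20 = 5.70×10^-6 m = 5.70×10^3 nm.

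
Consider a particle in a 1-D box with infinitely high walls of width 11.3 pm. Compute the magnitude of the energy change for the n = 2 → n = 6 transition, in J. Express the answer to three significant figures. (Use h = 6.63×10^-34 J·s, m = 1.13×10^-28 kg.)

|ΔE| = 1.22×10^-16 J

E_1 = h²/(8mL²) = 3.808×10^-18 J.
|ΔE| = |2² − 6²|·E_1 = 32·3.808×10^-18 J = 1.22×10^-16 J.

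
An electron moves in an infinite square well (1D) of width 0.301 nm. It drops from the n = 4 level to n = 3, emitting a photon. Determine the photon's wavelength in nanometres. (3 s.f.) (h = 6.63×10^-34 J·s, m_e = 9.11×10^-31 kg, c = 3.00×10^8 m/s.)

λ = 42.7 nm

E_1 = h²/(8m_eL²) = 6.657×10^-19 J, so ΔE = (4² − 3²)E_1 = 4.660×10^-18 J.
λ = hc/ΔE = (6.63×10^-34·3.00×10^8)/4.660×10^-18 = 4.27×10^-8 m = 42.7 nm.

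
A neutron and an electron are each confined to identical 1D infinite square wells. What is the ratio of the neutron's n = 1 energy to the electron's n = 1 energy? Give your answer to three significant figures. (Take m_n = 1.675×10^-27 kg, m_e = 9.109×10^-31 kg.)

E_n ∝ 1/m at fixed n and L, so the ratio is m_e/m_n = 9.109×10^-31/1.675×10^-27 = 5.44×10^-4.

5.44×10^-4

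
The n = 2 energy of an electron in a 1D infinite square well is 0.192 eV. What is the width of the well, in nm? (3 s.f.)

From E_n = n²h²/(8m_eL²), L = n·h/√(8m_eE_n).
E_2 = 0.192 eV = 3.076×10^-20 J, so L = 2·6.626×10^-34/√(8·9.109×10^-31·3.076×10^-20) = 2.80×10^-9 m = 2.80 nm.

L = 2.80 nm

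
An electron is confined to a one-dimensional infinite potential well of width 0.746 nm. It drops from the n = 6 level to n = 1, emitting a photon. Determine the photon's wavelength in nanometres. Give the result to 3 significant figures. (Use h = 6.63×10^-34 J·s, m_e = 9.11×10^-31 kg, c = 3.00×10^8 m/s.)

λ = 52.4 nm

E_1 = h²/(8m_eL²) = 1.084×10^-19 J, so ΔE = (6² − 1²)E_1 = 3.794×10^-18 J.
λ = hc/ΔE = (6.63×10^-34·3.00×10^8)/3.794×10^-18 = 5.24×10^-8 m = 52.4 nm.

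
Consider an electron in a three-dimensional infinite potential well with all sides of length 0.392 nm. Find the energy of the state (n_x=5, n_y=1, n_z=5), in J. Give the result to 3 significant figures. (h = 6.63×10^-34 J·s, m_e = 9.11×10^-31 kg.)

E = 2.00×10^-17 J

For a 3D rectangular well E = (h²/8m_e)·Σ n_i²/L_i² = (6.63×10^-34)²/(8·9.11×10^-31) · [5²/(0.392 nm)² + 1²/(0.392 nm)² + 5²/(0.392 nm)²].
Evaluating gives E = 2.00×10^-17 J.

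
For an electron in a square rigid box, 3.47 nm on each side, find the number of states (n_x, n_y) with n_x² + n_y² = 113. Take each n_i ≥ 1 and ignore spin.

The level has n_x² + n_y² = 113. The ordered positive-integer solutions are (7, 8), (8, 7).
That gives 2 states.

degeneracy = 2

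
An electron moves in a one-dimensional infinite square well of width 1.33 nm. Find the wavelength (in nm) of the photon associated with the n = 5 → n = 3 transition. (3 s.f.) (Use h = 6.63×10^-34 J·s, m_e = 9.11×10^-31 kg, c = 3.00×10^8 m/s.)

λ = 365 nm

E_1 = h²/(8m_eL²) = 3.410×10^-20 J, so ΔE = (5² − 3²)E_1 = 5.456×10^-19 J.
λ = hc/ΔE = (6.63×10^-34·3.00×10^8)/5.456×10^-19 = 3.65×10^-7 m = 365 nm.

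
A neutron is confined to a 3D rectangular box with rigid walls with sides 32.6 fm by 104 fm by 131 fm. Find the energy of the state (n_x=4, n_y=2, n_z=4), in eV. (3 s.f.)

E = 3.35×10^6 eV

For a 3D rectangular well E = (h²/8m_n)·Σ n_i²/L_i² = (6.626×10^-34)²/(8·1.675×10^-27) · [4²/(32.6 fm)² + 2²/(104 fm)² + 4²/(131 fm)²].
Evaluating gives E = 5.359×10^-13 J = 3.35×10^6 eV.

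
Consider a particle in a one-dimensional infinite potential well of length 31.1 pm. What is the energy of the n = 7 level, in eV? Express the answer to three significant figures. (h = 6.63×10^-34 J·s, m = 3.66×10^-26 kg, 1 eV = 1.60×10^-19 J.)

E_7 = 0.475 eV

For an infinite well E_n = n²h²/(8mL²), so E_1 = h²/(8mL²) = (6.63×10^-34)²/(8·3.66×10^-26·(3.11×10^-11 m)²) = 1.552×10^-21 J.
Then E_7 = 7²·E_1 = 49·1.552×10^-21 J = 7.605×10^-20 J.
Converting, E_7 = 7.605×10^-20 J / (1.60×10^-19 J/eV) = 0.475 eV.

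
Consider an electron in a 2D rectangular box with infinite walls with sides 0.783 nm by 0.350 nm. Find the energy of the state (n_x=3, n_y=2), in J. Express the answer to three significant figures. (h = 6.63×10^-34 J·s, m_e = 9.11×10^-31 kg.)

For a 2D rectangular well E = (h²/8m_e)·Σ n_i²/L_i² = (6.63×10^-34)²/(8·9.11×10^-31) · [3²/(0.783 nm)² + 2²/(0.350 nm)²].
Evaluating gives E = 2.85×10^-18 J.

E = 2.85×10^-18 J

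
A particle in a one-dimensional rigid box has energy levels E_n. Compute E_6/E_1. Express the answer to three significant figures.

E_n ∝ n², so E_6/E_1 = 6²/1² = 36/1 = 36.0.

36.0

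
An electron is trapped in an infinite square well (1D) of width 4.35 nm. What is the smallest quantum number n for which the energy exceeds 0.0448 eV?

n = 2

E_1 = h²/(8m_eL²) = 3.184×10^-21 J = 0.01988 eV.
Need n² > 0.0448/0.01988 = 2.254, i.e. n > 1.501.
The smallest integer satisfying this is n = 2.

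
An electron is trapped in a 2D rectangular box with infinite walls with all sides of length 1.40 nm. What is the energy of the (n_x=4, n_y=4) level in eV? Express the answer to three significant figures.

For a 2D rectangular well E = (h²/8m_e)·Σ n_i²/L_i² = (6.626×10^-34)²/(8·9.109×10^-31) · [4²/(1.40 nm)² + 4²/(1.40 nm)²].
Evaluating gives E = 9.836×10^-19 J = 6.14 eV.

E = 6.14 eV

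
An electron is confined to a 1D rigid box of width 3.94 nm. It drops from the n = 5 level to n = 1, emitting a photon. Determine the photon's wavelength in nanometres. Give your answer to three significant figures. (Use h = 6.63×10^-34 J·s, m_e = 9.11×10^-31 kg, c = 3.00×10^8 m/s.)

E_1 = h²/(8m_eL²) = 3.885×10^-21 J, so ΔE = (5² − 1²)E_1 = 9.324×10^-20 J.
λ = hc/ΔE = (6.63×10^-34·3.00×10^8)/9.324×10^-20 = 2.13×10^-6 m = 2.13×10^3 nm.

λ = 2.13×10^3 nm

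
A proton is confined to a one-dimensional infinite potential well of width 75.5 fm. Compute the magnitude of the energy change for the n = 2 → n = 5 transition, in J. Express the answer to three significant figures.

E_1 = h²/(8m_pL²) = 5.755×10^-15 J.
|ΔE| = |2² − 5²|·E_1 = 21·5.755×10^-15 J = 1.21×10^-13 J.

|ΔE| = 1.21×10^-13 J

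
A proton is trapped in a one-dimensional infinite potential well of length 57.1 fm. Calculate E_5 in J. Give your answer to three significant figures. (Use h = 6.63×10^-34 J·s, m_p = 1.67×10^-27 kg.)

E_5 = 2.52×10^-13 J

For an infinite well E_n = n²h²/(8m_pL²), so E_1 = h²/(8m_pL²) = (6.63×10^-34)²/(8·1.67×10^-27·(5.71×10^-14 m)²) = 1.009×10^-14 J.
Then E_5 = 5²·E_1 = 25·1.009×10^-14 J = 2.52×10^-13 J.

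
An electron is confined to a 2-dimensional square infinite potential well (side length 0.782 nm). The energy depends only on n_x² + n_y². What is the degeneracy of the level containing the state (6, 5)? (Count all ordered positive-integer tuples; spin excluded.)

degeneracy = 2

The level has n_x² + n_y² = 61. The ordered positive-integer solutions are (5, 6), (6, 5).
That gives 2 states.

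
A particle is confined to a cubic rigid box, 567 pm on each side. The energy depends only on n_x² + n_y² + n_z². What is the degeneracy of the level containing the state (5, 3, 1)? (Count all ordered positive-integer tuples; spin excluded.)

The level has n_x² + n_y² + n_z² = 35. The ordered positive-integer solutions are (1, 3, 5), (1, 5, 3), (3, 1, 5), (3, 5, 1), (5, 1, 3), (5, 3, 1).
That gives 6 states.

degeneracy = 6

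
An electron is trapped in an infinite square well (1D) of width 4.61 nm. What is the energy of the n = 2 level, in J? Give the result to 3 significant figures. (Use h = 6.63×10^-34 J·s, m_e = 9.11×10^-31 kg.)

E_2 = 1.14×10^-20 J

For an infinite well E_n = n²h²/(8m_eL²), so E_1 = h²/(8m_eL²) = (6.63×10^-34)²/(8·9.11×10^-31·(4.61×10^-9 m)²) = 2.838×10^-21 J.
Then E_2 = 2²·E_1 = 4·2.838×10^-21 J = 1.14×10^-20 J.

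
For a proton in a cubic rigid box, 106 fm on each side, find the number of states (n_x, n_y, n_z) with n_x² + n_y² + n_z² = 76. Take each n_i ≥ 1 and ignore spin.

The level has n_x² + n_y² + n_z² = 76. The ordered positive-integer solutions are (2, 6, 6), (6, 2, 6), (6, 6, 2).
That gives 3 states.

degeneracy = 3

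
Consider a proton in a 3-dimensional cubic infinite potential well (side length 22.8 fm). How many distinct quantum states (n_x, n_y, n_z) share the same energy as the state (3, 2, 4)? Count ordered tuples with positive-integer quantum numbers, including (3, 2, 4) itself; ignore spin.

The level has n_x² + n_y² + n_z² = 29. The ordered positive-integer solutions are (2, 3, 4), (2, 4, 3), (3, 2, 4), (3, 4, 2), (4, 2, 3), (4, 3, 2).
That gives 6 states.

degeneracy = 6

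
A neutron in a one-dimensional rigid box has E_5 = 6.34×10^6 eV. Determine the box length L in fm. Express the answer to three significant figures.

L = 28.4 fm

From E_n = n²h²/(8m_nL²), L = n·h/√(8m_nE_n).
E_5 = 6.34×10^6 eV = 1.016×10^-12 J, so L = 5·6.626×10^-34/√(8·1.675×10^-27·1.016×10^-12) = 2.84×10^-14 m = 28.4 fm.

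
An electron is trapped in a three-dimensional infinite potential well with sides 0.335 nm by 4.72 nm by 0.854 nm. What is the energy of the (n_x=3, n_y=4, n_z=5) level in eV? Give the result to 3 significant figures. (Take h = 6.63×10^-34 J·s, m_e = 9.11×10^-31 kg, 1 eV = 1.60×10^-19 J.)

E = 43.4 eV

For a 3D rectangular well E = (h²/8m_e)·Σ n_i²/L_i² = (6.63×10^-34)²/(8·9.11×10^-31) · [3²/(0.335 nm)² + 4²/(4.72 nm)² + 5²/(0.854 nm)²].
Evaluating gives E = 6.948×10^-18 J = 43.4 eV.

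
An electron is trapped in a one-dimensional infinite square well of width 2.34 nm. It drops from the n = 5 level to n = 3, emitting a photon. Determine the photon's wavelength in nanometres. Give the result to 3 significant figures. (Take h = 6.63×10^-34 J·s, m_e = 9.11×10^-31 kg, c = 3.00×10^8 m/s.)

λ = 1.13×10^3 nm

E_1 = h²/(8m_eL²) = 1.102×10^-20 J, so ΔE = (5² − 3²)E_1 = 1.763×10^-19 J.
λ = hc/ΔE = (6.63×10^-34·3.00×10^8)/1.763×10^-19 = 1.13×10^-6 m = 1.13×10^3 nm.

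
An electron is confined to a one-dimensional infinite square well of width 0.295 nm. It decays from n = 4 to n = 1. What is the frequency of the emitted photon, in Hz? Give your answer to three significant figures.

E_1 = h²/(8m_eL²) = 6.923×10^-19 J and ΔE = (4² − 1²)E_1 = 1.038×10^-17 J.
f = ΔE/h = 1.038×10^-17/6.626×10^-34 = 1.57×10^16 Hz.

f = 1.57×10^16 Hz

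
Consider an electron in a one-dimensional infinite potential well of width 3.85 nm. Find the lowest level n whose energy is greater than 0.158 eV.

E_1 = h²/(8m_eL²) = 4.065×10^-21 J = 0.02537 eV.
Need n² > 0.158/0.02537 = 6.228, i.e. n > 2.496.
The smallest integer satisfying this is n = 3.

n = 3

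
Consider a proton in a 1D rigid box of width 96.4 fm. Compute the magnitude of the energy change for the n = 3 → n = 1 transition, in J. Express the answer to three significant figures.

E_1 = h²/(8m_pL²) = 3.530×10^-15 J.
|ΔE| = |3² − 1²|·E_1 = 8·3.530×10^-15 J = 2.82×10^-14 J.

|ΔE| = 2.82×10^-14 J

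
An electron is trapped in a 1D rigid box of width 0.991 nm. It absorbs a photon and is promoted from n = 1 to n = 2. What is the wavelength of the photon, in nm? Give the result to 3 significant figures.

λ = 1.08×10^3 nm

E_1 = h²/(8m_eL²) = 6.135×10^-20 J, so ΔE = (2² − 1²)E_1 = 1.840×10^-19 J.
λ = hc/ΔE = (6.626×10^-34·2.998×10^8)/1.840×10^-19 = 1.08×10^-6 m = 1.08×10^3 nm.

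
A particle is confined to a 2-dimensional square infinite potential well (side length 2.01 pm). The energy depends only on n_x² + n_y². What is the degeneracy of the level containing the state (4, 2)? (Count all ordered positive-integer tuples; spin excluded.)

The level has n_x² + n_y² = 20. The ordered positive-integer solutions are (2, 4), (4, 2).
That gives 2 states.

degeneracy = 2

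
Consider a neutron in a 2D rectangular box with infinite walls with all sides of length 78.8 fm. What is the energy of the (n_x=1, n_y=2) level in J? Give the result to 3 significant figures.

For a 2D rectangular well E = (h²/8m_n)·Σ n_i²/L_i² = (6.626×10^-34)²/(8·1.675×10^-27) · [1²/(78.8 fm)² + 2²/(78.8 fm)²].
Evaluating gives E = 2.64×10^-14 J.

E = 2.64×10^-14 J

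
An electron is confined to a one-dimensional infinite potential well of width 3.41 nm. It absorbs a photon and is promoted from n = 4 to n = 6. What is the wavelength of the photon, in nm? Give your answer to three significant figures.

E_1 = h²/(8m_eL²) = 5.181×10^-21 J, so ΔE = (6² − 4²)E_1 = 1.036×10^-19 J.
λ = hc/ΔE = (6.626×10^-34·2.998×10^8)/1.036×10^-19 = 1.92×10^-6 m = 1.92×10^3 nm.

λ = 1.92×10^3 nm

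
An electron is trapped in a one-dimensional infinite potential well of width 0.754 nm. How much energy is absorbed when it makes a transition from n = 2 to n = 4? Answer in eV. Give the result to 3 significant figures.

E_1 = h²/(8m_eL²) = 1.060×10^-19 J.
|ΔE| = |2² − 4²|·E_1 = 12·1.060×10^-19 J = 1.272×10^-18 J = 7.94 eV.

|ΔE| = 7.94 eV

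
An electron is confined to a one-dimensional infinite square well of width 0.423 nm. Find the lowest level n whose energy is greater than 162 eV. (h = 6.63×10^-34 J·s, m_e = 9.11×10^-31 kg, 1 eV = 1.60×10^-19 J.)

E_1 = h²/(8m_eL²) = 3.371×10^-19 J = 2.107 eV.
Need n² > 162/2.107 = 76.89, i.e. n > 8.769.
The smallest integer satisfying this is n = 9.

n = 9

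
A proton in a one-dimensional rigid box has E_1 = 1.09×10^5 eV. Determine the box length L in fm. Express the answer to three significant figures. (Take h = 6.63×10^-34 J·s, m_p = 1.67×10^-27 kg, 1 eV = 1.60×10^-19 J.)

From E_n = n²h²/(8m_pL²), L = n·h/√(8m_pE_n).
E_1 = 1.09×10^5 eV = 1.744×10^-14 J, so L = 1·6.63×10^-34/√(8·1.67×10^-27·1.744×10^-14) = 4.34×10^-14 m = 43.4 fm.

L = 43.4 fm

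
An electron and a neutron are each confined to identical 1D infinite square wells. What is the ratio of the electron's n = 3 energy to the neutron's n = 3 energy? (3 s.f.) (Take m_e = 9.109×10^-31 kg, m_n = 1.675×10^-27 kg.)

E_n ∝ 1/m at fixed n and L, so the ratio is m_n/m_e = 1.675×10^-27/9.109×10^-31 = 1.84×10^3.

1.84×10^3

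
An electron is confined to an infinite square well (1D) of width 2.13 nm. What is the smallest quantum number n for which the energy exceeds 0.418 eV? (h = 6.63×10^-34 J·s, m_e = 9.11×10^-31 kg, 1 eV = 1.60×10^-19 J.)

n = 3

E_1 = h²/(8m_eL²) = 1.329×10^-20 J = 0.08306 eV.
Need n² > 0.418/0.08306 = 5.033, i.e. n > 2.243.
The smallest integer satisfying this is n = 3.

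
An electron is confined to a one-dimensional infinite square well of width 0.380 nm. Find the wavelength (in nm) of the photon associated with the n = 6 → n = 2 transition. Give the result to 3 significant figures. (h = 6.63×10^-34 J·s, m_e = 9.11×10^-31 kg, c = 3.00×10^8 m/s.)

λ = 14.9 nm

E_1 = h²/(8m_eL²) = 4.177×10^-19 J, so ΔE = (6² − 2²)E_1 = 1.337×10^-17 J.
λ = hc/ΔE = (6.63×10^-34·3.00×10^8)/1.337×10^-17 = 1.49×10^-8 m = 14.9 nm.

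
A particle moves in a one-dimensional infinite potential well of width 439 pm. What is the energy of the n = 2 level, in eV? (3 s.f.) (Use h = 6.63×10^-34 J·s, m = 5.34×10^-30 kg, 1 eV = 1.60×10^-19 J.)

E_2 = 1.33 eV

For an infinite well E_n = n²h²/(8mL²), so E_1 = h²/(8mL²) = (6.63×10^-34)²/(8·5.34×10^-30·(4.39×10^-10 m)²) = 5.339×10^-20 J.
Then E_2 = 2²·E_1 = 4·5.339×10^-20 J = 2.136×10^-19 J.
Converting, E_2 = 2.136×10^-19 J / (1.60×10^-19 J/eV) = 1.33 eV.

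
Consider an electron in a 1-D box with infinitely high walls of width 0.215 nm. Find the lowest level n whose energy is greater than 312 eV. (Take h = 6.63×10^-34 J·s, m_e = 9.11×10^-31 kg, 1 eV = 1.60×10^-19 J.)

n = 7

E_1 = h²/(8m_eL²) = 1.305×10^-18 J = 8.156 eV.
Need n² > 312/8.156 = 38.25, i.e. n > 6.185.
The smallest integer satisfying this is n = 7.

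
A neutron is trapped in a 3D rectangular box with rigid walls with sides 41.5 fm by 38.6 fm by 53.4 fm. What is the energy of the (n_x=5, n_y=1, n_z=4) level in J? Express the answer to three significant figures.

E = 6.81×10^-13 J

For a 3D rectangular well E = (h²/8m_n)·Σ n_i²/L_i² = (6.626×10^-34)²/(8·1.675×10^-27) · [5²/(41.5 fm)² + 1²/(38.6 fm)² + 4²/(53.4 fm)²].
Evaluating gives E = 6.81×10^-13 J.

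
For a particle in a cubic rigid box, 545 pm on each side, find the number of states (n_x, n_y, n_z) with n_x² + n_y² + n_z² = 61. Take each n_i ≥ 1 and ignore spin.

degeneracy = 6

The level has n_x² + n_y² + n_z² = 61. The ordered positive-integer solutions are (3, 4, 6), (3, 6, 4), (4, 3, 6), (4, 6, 3), (6, 3, 4), (6, 4, 3).
That gives 6 states.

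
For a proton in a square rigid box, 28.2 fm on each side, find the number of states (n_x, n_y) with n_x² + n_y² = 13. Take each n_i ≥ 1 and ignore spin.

degeneracy = 2

The level has n_x² + n_y² = 13. The ordered positive-integer solutions are (2, 3), (3, 2).
That gives 2 states.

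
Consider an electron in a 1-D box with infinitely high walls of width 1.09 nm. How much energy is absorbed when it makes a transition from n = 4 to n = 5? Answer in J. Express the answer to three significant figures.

|ΔE| = 4.56×10^-19 J

E_1 = h²/(8m_eL²) = 5.071×10^-20 J.
|ΔE| = |4² − 5²|·E_1 = 9·5.071×10^-20 J = 4.56×10^-19 J.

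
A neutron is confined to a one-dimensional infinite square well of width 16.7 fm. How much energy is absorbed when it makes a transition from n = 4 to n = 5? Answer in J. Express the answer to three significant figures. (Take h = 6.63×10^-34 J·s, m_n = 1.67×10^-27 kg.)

E_1 = h²/(8m_nL²) = 1.180×10^-13 J.
|ΔE| = |4² − 5²|·E_1 = 9·1.180×10^-13 J = 1.06×10^-12 J.

|ΔE| = 1.06×10^-12 J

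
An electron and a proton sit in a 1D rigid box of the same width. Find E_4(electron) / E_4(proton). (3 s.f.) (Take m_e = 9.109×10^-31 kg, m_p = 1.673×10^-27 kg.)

1.84×10^3

E_n ∝ 1/m at fixed n and L, so the ratio is m_p/m_e = 1.673×10^-27/9.109×10^-31 = 1.84×10^3.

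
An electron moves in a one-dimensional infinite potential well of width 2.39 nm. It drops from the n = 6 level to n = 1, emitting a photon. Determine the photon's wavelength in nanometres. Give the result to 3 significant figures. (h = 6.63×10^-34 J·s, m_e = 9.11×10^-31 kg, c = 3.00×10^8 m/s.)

E_1 = h²/(8m_eL²) = 1.056×10^-20 J, so ΔE = (6² − 1²)E_1 = 3.696×10^-19 J.
λ = hc/ΔE = (6.63×10^-34·3.00×10^8)/3.696×10^-19 = 5.38×10^-7 m = 538 nm.

λ = 538 nm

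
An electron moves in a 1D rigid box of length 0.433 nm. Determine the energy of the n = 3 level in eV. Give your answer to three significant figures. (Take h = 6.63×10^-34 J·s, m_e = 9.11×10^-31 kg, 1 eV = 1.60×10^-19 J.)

E_3 = 18.1 eV

For an infinite well E_n = n²h²/(8m_eL²), so E_1 = h²/(8m_eL²) = (6.63×10^-34)²/(8·9.11×10^-31·(4.33×10^-10 m)²) = 3.217×10^-19 J.
Then E_3 = 3²·E_1 = 9·3.217×10^-19 J = 2.895×10^-18 J.
Converting, E_3 = 2.895×10^-18 J / (1.60×10^-19 J/eV) = 18.1 eV.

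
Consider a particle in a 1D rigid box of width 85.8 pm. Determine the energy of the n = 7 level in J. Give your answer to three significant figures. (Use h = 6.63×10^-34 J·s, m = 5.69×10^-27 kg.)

For an infinite well E_n = n²h²/(8mL²), so E_1 = h²/(8mL²) = (6.63×10^-34)²/(8·5.69×10^-27·(8.58×10^-11 m)²) = 1.312×10^-21 J.
Then E_7 = 7²·E_1 = 49·1.312×10^-21 J = 6.43×10^-20 J.

E_7 = 6.43×10^-20 J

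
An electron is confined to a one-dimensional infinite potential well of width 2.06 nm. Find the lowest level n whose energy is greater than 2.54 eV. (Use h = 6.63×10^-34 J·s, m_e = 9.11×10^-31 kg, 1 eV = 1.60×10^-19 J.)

E_1 = h²/(8m_eL²) = 1.421×10^-20 J = 0.08881 eV.
Need n² > 2.54/0.08881 = 28.60, i.e. n > 5.348.
The smallest integer satisfying this is n = 6.

n = 6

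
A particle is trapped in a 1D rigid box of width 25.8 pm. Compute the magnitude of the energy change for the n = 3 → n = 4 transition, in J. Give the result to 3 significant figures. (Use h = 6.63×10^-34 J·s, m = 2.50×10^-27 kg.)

|ΔE| = 2.31×10^-19 J

E_1 = h²/(8mL²) = 3.302×10^-20 J.
|ΔE| = |3² − 4²|·E_1 = 7·3.302×10^-20 J = 2.31×10^-19 J.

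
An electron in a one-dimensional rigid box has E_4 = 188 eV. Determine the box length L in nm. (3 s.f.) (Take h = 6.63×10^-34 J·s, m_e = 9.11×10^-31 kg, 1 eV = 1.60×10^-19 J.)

L = 0.179 nm

From E_n = n²h²/(8m_eL²), L = n·h/√(8m_eE_n).
E_4 = 188 eV = 3.008×10^-17 J, so L = 4·6.63×10^-34/√(8·9.11×10^-31·3.008×10^-17) = 1.79×10^-10 m = 0.179 nm.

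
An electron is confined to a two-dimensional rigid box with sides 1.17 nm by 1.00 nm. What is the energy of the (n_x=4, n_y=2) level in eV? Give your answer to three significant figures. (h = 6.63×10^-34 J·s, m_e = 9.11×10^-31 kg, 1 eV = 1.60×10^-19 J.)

E = 5.91 eV

For a 2D rectangular well E = (h²/8m_e)·Σ n_i²/L_i² = (6.63×10^-34)²/(8·9.11×10^-31) · [4²/(1.17 nm)² + 2²/(1.00 nm)²].
Evaluating gives E = 9.462×10^-19 J = 5.91 eV.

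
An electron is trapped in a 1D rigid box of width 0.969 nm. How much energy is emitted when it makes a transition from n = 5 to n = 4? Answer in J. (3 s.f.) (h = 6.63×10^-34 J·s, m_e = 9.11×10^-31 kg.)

E_1 = h²/(8m_eL²) = 6.423×10^-20 J.
|ΔE| = |5² − 4²|·E_1 = 9·6.423×10^-20 J = 5.78×10^-19 J.

|ΔE| = 5.78×10^-19 J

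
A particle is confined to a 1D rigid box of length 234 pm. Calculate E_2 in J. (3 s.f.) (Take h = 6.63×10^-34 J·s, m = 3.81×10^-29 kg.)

E_2 = 1.05×10^-19 J

For an infinite well E_n = n²h²/(8mL²), so E_1 = h²/(8mL²) = (6.63×10^-34)²/(8·3.81×10^-29·(2.34×10^-10 m)²) = 2.634×10^-20 J.
Then E_2 = 2²·E_1 = 4·2.634×10^-20 J = 1.05×10^-19 J.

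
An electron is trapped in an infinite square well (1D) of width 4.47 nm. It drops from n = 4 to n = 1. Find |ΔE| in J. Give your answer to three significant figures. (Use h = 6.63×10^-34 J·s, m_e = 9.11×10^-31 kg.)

E_1 = h²/(8m_eL²) = 3.019×10^-21 J.
|ΔE| = |4² − 1²|·E_1 = 15·3.019×10^-21 J = 4.53×10^-20 J.

|ΔE| = 4.53×10^-20 J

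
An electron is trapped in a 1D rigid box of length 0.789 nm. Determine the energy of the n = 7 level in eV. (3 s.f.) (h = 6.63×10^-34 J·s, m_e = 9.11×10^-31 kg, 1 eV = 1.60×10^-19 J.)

E_7 = 29.7 eV

For an infinite well E_n = n²h²/(8m_eL²), so E_1 = h²/(8m_eL²) = (6.63×10^-34)²/(8·9.11×10^-31·(7.89×10^-10 m)²) = 9.689×10^-20 J.
Then E_7 = 7²·E_1 = 49·9.689×10^-20 J = 4.748×10^-18 J.
Converting, E_7 = 4.748×10^-18 J / (1.60×10^-19 J/eV) = 29.7 eV.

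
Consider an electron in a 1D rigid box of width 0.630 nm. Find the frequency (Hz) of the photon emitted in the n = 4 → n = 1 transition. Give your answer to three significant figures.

E_1 = h²/(8m_eL²) = 1.518×10^-19 J and ΔE = (4² − 1²)E_1 = 2.277×10^-18 J.
f = ΔE/h = 2.277×10^-18/6.626×10^-34 = 3.44×10^15 Hz.

f = 3.44×10^15 Hz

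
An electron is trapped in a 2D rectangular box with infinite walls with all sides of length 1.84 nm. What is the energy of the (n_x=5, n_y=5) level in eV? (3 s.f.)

For a 2D rectangular well E = (h²/8m_e)·Σ n_i²/L_i² = (6.626×10^-34)²/(8·9.109×10^-31) · [5²/(1.84 nm)² + 5²/(1.84 nm)²].
Evaluating gives E = 8.898×10^-19 J = 5.55 eV.

E = 5.55 eV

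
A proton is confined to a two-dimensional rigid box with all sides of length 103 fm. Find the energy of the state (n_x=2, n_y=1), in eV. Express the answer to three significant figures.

For a 2D rectangular well E = (h²/8m_p)·Σ n_i²/L_i² = (6.626×10^-34)²/(8·1.673×10^-27) · [2²/(103 fm)² + 1²/(103 fm)²].
Evaluating gives E = 1.546×10^-14 J = 9.65×10^4 eV.

E = 9.65×10^4 eV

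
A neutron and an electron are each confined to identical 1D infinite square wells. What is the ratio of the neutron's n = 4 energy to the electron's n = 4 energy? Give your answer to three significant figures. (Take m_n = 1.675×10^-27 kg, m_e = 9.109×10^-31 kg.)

E_n ∝ 1/m at fixed n and L, so the ratio is m_e/m_n = 9.109×10^-31/1.675×10^-27 = 5.44×10^-4.

5.44×10^-4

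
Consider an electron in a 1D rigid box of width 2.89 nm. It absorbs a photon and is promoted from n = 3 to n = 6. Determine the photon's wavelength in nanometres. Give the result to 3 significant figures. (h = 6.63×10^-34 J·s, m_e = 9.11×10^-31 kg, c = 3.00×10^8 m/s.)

E_1 = h²/(8m_eL²) = 7.221×10^-21 J, so ΔE = (6² − 3²)E_1 = 1.950×10^-19 J.
λ = hc/ΔE = (6.63×10^-34·3.00×10^8)/1.950×10^-19 = 1.02×10^-6 m = 1.02×10^3 nm.

λ = 1.02×10^3 nm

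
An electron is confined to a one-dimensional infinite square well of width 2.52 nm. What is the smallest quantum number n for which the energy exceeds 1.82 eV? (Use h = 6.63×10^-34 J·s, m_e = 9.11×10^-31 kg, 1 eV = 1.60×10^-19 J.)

n = 6

E_1 = h²/(8m_eL²) = 9.498×10^-21 J = 0.05936 eV.
Need n² > 1.82/0.05936 = 30.66, i.e. n > 5.537.
The smallest integer satisfying this is n = 6.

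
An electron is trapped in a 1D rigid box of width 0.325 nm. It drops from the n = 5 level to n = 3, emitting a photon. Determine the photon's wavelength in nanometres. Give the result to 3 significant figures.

λ = 21.8 nm

E_1 = h²/(8m_eL²) = 5.704×10^-19 J, so ΔE = (5² − 3²)E_1 = 9.126×10^-18 J.
λ = hc/ΔE = (6.626×10^-34·2.998×10^8)/9.126×10^-18 = 2.18×10^-8 m = 21.8 nm.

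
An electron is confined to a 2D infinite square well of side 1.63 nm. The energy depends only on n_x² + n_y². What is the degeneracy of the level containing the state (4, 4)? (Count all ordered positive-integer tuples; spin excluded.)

The level has n_x² + n_y² = 32. The ordered positive-integer solutions are (4, 4).
That gives 1 state.

degeneracy = 1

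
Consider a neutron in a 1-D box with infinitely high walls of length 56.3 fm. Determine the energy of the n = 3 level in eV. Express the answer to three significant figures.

For an infinite well E_n = n²h²/(8m_nL²), so E_1 = h²/(8m_nL²) = (6.626×10^-34)²/(8·1.675×10^-27·(5.63×10^-14 m)²) = 1.034×10^-14 J.
Then E_3 = 3²·E_1 = 9·1.034×10^-14 J = 9.306×10^-14 J.
Converting, E_3 = 9.306×10^-14 J / (1.602×10^-19 J/eV) = 5.81×10^5 eV.

E_3 = 5.81×10^5 eV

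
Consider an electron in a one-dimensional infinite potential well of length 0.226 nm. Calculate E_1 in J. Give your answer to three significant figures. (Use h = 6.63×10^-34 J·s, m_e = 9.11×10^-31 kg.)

For an infinite well E_n = n²h²/(8m_eL²), so E_1 = h²/(8m_eL²) = (6.63×10^-34)²/(8·9.11×10^-31·(2.26×10^-10 m)²) = 1.181×10^-18 J.

E_1 = 1.18×10^-18 J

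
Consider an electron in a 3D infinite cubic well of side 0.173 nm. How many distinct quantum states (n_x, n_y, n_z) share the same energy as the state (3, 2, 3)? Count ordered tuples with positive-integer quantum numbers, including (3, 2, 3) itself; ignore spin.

The level has n_x² + n_y² + n_z² = 22. The ordered positive-integer solutions are (2, 3, 3), (3, 2, 3), (3, 3, 2).
That gives 3 states.

degeneracy = 3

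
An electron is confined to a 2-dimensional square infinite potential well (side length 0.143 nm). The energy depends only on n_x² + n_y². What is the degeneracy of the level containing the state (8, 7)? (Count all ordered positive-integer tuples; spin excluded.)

The level has n_x² + n_y² = 113. The ordered positive-integer solutions are (7, 8), (8, 7).
That gives 2 states.

degeneracy = 2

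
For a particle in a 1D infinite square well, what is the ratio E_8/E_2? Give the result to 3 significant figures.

16.0

E_n ∝ n², so E_8/E_2 = 8²/2² = 64/4 = 16.0.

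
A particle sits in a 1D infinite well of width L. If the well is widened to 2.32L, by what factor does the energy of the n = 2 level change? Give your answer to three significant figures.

E_n ∝ 1/L², so the energy scales by 1/2.32² = 0.186.

0.186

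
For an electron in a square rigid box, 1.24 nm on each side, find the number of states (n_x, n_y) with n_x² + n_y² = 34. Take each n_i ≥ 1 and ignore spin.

The level has n_x² + n_y² = 34. The ordered positive-integer solutions are (3, 5), (5, 3).
That gives 2 states.

degeneracy = 2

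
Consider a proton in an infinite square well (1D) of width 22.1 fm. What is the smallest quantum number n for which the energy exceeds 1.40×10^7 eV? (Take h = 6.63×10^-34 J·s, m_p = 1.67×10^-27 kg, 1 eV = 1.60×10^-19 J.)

n = 6

E_1 = h²/(8m_pL²) = 6.737×10^-14 J = 4.211×10^5 eV.
Need n² > 1.40×10^7/4.211×10^5 = 33.25, i.e. n > 5.766.
The smallest integer satisfying this is n = 6.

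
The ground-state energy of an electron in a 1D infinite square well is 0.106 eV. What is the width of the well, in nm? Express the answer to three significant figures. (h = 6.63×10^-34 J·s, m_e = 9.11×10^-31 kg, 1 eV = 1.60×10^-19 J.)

From E_n = n²h²/(8m_eL²), L = n·h/√(8m_eE_n).
E_1 = 0.106 eV = 1.696×10^-20 J, so L = 1·6.63×10^-34/√(8·9.11×10^-31·1.696×10^-20) = 1.89×10^-9 m = 1.89 nm.

L = 1.89 nm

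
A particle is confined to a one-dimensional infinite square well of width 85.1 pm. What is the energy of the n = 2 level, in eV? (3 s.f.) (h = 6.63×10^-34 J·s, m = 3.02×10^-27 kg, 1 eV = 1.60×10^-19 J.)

E_2 = 0.0628 eV

For an infinite well E_n = n²h²/(8mL²), so E_1 = h²/(8mL²) = (6.63×10^-34)²/(8·3.02×10^-27·(8.51×10^-11 m)²) = 2.512×10^-21 J.
Then E_2 = 2²·E_1 = 4·2.512×10^-21 J = 1.005×10^-20 J.
Converting, E_2 = 1.005×10^-20 J / (1.60×10^-19 J/eV) = 0.0628 eV.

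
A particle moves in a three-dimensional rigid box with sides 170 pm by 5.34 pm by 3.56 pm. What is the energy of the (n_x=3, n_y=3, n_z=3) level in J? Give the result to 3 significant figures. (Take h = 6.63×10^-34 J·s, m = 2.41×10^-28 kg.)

For a 3D rectangular well E = (h²/8m)·Σ n_i²/L_i² = (6.63×10^-34)²/(8·2.41×10^-28) · [3²/(170 pm)² + 3²/(5.34 pm)² + 3²/(3.56 pm)²].
Evaluating gives E = 2.34×10^-16 J.

E = 2.34×10^-16 J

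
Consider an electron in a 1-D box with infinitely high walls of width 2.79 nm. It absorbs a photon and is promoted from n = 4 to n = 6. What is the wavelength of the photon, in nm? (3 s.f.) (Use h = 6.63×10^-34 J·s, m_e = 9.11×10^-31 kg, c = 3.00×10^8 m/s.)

E_1 = h²/(8m_eL²) = 7.748×10^-21 J, so ΔE = (6² − 4²)E_1 = 1.550×10^-19 J.
λ = hc/ΔE = (6.63×10^-34·3.00×10^8)/1.550×10^-19 = 1.28×10^-6 m = 1.28×10^3 nm.

λ = 1.28×10^3 nm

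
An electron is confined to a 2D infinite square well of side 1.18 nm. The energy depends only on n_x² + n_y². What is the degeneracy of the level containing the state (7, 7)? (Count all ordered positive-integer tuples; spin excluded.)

degeneracy = 1

The level has n_x² + n_y² = 98. The ordered positive-integer solutions are (7, 7).
That gives 1 state.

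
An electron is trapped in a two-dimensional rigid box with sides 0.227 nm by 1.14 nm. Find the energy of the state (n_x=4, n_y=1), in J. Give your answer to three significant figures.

For a 2D rectangular well E = (h²/8m_e)·Σ n_i²/L_i² = (6.626×10^-34)²/(8·9.109×10^-31) · [4²/(0.227 nm)² + 1²/(1.14 nm)²].
Evaluating gives E = 1.88×10^-17 J.

E = 1.88×10^-17 J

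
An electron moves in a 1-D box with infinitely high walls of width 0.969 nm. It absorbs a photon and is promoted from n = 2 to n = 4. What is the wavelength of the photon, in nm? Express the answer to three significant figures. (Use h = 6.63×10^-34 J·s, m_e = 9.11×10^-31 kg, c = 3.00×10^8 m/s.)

E_1 = h²/(8m_eL²) = 6.423×10^-20 J, so ΔE = (4² − 2²)E_1 = 7.708×10^-19 J.
λ = hc/ΔE = (6.63×10^-34·3.00×10^8)/7.708×10^-19 = 2.58×10^-7 m = 258 nm.

λ = 258 nm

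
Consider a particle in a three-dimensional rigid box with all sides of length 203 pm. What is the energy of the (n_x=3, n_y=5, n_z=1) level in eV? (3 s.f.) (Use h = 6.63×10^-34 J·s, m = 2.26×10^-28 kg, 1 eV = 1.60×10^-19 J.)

For a 3D rectangular well E = (h²/8m)·Σ n_i²/L_i² = (6.63×10^-34)²/(8·2.26×10^-28) · [3²/(203 pm)² + 5²/(203 pm)² + 1²/(203 pm)²].
Evaluating gives E = 2.065×10^-19 J = 1.29 eV.

E = 1.29 eV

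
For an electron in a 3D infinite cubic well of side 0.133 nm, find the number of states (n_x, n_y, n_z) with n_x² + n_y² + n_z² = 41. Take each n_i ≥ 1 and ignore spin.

The level has n_x² + n_y² + n_z² = 41. The ordered positive-integer solutions are (1, 2, 6), (1, 6, 2), (2, 1, 6), (2, 6, 1), (3, 4, 4), (4, 3, 4), (4, 4, 3), (6, 1, 2), (6, 2, 1).
That gives 9 states.

degeneracy = 9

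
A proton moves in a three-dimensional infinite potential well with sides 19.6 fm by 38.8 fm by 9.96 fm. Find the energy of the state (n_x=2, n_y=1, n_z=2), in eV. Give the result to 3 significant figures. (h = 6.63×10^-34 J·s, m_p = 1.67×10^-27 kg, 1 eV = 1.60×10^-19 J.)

For a 3D rectangular well E = (h²/8m_p)·Σ n_i²/L_i² = (6.63×10^-34)²/(8·1.67×10^-27) · [2²/(19.6 fm)² + 1²/(38.8 fm)² + 2²/(9.96 fm)²].
Evaluating gives E = 1.691×10^-12 J = 1.06×10^7 eV.

E = 1.06×10^7 eV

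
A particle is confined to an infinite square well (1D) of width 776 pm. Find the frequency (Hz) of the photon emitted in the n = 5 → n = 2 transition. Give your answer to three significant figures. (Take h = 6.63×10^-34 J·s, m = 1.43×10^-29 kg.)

E_1 = h²/(8mL²) = 6.381×10^-21 J and ΔE = (5² − 2²)E_1 = 1.340×10^-19 J.
f = ΔE/h = 1.340×10^-19/6.63×10^-34 = 2.02×10^14 Hz.

f = 2.02×10^14 Hz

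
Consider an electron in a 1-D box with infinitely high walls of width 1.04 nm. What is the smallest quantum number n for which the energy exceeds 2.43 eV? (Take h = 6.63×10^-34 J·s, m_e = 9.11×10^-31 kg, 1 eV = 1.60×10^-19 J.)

n = 3

E_1 = h²/(8m_eL²) = 5.576×10^-20 J = 0.3485 eV.
Need n² > 2.43/0.3485 = 6.973, i.e. n > 2.641.
The smallest integer satisfying this is n = 3.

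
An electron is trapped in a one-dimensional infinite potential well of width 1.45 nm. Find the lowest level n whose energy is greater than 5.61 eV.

n = 6

E_1 = h²/(8m_eL²) = 2.866×10^-20 J = 0.1789 eV.
Need n² > 5.61/0.1789 = 31.36, i.e. n > 5.600.
The smallest integer satisfying this is n = 6.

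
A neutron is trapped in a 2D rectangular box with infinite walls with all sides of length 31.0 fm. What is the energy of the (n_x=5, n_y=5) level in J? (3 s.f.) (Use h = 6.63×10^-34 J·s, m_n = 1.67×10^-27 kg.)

E = 1.71×10^-12 J

For a 2D rectangular well E = (h²/8m_n)·Σ n_i²/L_i² = (6.63×10^-34)²/(8·1.67×10^-27) · [5²/(31.0 fm)² + 5²/(31.0 fm)²].
Evaluating gives E = 1.71×10^-12 J.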